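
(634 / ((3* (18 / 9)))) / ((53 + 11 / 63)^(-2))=3557532500 / 11907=298776.56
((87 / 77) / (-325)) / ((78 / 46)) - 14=-4555217 / 325325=-14.00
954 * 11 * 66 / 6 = 115434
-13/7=-1.86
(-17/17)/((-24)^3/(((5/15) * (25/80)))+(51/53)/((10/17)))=106/14067129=0.00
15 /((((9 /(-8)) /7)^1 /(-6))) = 560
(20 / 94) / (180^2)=1 / 152280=0.00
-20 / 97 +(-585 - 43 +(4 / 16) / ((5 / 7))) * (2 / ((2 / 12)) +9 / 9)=-15829733 / 1940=-8159.66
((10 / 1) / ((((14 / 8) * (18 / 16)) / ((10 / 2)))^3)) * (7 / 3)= 40960000 / 107163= 382.22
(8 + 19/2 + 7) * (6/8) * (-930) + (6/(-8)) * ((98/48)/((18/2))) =-4921609/288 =-17088.92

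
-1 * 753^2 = -567009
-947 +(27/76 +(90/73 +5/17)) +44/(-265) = -23626177029/24993740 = -945.28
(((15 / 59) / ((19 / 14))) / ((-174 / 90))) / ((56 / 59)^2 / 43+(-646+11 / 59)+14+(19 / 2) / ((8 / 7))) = 127864800 / 822747672919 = 0.00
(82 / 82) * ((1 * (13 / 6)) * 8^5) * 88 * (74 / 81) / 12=346750976 / 729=475652.92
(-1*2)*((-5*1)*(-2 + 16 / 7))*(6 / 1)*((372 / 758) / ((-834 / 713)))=-7.19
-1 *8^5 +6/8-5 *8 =-131229/4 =-32807.25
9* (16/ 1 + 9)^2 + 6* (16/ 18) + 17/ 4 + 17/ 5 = 338279/ 60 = 5637.98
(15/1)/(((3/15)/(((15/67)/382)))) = 1125/25594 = 0.04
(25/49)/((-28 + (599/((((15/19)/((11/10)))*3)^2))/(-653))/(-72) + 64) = 238018500000/30039745711031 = 0.01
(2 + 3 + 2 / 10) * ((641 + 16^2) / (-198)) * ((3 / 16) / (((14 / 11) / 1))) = -3887 / 1120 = -3.47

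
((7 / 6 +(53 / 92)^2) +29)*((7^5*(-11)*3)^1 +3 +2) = -16915284.83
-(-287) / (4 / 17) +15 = 4939 / 4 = 1234.75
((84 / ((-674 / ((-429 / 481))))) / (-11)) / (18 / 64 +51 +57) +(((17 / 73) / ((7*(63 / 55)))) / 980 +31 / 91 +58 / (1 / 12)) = 39172104313448809 / 56254230412380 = 696.34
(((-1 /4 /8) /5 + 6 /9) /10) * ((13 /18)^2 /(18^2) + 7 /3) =77700821 /503884800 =0.15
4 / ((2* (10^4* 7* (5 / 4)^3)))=8 / 546875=0.00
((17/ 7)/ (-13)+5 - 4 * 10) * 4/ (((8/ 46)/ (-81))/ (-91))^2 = -252829903189.50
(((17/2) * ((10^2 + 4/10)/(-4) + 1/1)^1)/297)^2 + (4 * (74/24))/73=1660499257/2575702800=0.64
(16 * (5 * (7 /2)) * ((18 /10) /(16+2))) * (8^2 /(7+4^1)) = 1792 /11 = 162.91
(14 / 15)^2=196 / 225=0.87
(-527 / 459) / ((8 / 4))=-31 / 54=-0.57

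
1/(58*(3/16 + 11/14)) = 56/3161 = 0.02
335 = 335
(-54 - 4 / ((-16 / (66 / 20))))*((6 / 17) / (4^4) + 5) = -23148141 / 87040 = -265.95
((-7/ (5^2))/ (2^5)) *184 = -161/ 100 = -1.61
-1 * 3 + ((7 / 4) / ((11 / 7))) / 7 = -125 / 44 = -2.84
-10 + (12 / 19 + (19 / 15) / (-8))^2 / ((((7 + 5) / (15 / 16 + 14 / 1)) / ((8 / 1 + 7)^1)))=-387141601 / 66539520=-5.82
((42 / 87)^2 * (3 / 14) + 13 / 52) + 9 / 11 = 41375 / 37004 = 1.12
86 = 86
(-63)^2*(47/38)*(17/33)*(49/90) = 5755197/4180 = 1376.84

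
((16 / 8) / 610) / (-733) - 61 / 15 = -4.07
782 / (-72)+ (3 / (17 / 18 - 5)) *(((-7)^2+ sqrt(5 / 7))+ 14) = -151015 / 2628 - 54 *sqrt(35) / 511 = -58.09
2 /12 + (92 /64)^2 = 1715 /768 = 2.23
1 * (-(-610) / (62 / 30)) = 9150 / 31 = 295.16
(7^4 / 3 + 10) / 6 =2431 / 18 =135.06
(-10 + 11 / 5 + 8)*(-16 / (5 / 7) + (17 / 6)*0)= -112 / 25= -4.48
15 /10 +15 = 33 /2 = 16.50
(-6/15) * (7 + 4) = -22/5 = -4.40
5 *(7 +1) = 40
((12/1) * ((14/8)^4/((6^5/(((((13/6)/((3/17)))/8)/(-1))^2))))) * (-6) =-117267241/573308928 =-0.20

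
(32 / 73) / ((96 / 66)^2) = 121 / 584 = 0.21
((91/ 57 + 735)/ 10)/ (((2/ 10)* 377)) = 0.98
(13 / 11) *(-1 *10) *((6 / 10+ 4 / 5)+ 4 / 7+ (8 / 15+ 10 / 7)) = -1534 / 33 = -46.48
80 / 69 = 1.16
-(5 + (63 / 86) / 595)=-36559 / 7310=-5.00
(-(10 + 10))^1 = -20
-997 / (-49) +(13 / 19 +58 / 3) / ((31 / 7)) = 2153062 / 86583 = 24.87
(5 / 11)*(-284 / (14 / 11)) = -710 / 7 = -101.43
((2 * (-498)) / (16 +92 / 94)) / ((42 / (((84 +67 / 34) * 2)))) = -11402623 / 47481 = -240.15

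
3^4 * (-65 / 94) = -5265 / 94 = -56.01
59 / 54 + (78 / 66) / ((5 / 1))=1.33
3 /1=3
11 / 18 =0.61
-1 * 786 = -786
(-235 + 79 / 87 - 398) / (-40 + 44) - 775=-81173 / 87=-933.02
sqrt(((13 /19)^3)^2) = 2197 /6859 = 0.32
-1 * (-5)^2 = -25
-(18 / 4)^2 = -81 / 4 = -20.25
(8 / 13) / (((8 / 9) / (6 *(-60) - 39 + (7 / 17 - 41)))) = -67257 / 221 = -304.33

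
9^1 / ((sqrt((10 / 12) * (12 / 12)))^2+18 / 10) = 270 / 79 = 3.42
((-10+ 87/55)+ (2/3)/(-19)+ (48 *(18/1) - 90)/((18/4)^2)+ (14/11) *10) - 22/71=42.19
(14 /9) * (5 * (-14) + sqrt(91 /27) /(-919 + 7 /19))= -980 /9 - 133 * sqrt(273) /706887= -108.89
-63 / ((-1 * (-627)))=-21 / 209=-0.10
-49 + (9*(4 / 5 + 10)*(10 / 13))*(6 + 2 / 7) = 420.98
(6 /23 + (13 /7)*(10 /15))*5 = 3620 /483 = 7.49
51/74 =0.69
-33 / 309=-11 / 103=-0.11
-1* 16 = -16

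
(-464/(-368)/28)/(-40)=-29/25760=-0.00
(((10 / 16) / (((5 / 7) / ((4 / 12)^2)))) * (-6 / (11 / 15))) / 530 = -7 / 4664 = -0.00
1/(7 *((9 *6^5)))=1/489888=0.00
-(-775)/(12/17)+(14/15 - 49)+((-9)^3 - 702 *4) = -49743/20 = -2487.15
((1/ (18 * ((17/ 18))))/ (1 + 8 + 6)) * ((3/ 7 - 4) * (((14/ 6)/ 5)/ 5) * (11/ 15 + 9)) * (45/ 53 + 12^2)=-1.84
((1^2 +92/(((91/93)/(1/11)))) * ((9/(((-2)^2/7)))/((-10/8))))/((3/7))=-200697/715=-280.70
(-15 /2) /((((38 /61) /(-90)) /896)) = 18446400 /19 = 970863.16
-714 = -714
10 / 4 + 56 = 117 / 2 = 58.50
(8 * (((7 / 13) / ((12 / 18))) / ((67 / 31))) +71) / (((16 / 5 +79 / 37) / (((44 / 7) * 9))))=1573746900 / 2005913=784.55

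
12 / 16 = 3 / 4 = 0.75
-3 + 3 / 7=-18 / 7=-2.57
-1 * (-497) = 497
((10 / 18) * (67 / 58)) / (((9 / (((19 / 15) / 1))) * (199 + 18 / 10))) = 6365 / 14150376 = 0.00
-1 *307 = -307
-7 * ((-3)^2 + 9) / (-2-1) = 42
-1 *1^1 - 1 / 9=-10 / 9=-1.11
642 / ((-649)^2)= 642 / 421201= 0.00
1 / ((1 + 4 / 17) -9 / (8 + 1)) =17 / 4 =4.25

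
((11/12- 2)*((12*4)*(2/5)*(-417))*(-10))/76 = -21684/19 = -1141.26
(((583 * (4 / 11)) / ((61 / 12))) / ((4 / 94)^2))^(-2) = 3721 / 1973811445776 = 0.00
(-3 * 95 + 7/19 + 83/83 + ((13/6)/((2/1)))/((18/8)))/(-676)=36314/86697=0.42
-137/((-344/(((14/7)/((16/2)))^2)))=0.02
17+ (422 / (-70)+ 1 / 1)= 419 / 35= 11.97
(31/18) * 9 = 31/2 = 15.50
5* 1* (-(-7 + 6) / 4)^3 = 5 / 64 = 0.08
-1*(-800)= 800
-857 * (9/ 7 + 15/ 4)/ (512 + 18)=-120837/ 14840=-8.14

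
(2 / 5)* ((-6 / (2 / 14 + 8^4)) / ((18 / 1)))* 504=-2352 / 143365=-0.02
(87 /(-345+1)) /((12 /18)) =-261 /688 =-0.38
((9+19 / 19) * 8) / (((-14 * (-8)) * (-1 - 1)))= -5 / 14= -0.36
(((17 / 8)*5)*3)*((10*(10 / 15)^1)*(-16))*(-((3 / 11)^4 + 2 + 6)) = 27218.81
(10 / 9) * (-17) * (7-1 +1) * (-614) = 81184.44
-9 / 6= -1.50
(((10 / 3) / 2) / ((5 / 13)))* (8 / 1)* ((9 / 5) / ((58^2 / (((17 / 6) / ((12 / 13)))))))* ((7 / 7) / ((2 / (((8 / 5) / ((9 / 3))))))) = 2873 / 189225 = 0.02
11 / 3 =3.67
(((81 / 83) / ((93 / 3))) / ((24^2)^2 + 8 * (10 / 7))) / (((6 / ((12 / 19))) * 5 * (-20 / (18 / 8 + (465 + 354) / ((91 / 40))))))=-821583 / 22708128828800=-0.00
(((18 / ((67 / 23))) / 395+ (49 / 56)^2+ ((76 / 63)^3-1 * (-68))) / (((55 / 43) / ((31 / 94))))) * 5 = 39821689676005691 / 437919273348480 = 90.93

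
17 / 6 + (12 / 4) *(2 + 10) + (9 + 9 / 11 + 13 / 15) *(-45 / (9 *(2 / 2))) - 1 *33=-1047 / 22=-47.59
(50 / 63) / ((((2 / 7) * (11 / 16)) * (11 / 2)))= 800 / 1089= 0.73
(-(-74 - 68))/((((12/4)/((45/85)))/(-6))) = -150.35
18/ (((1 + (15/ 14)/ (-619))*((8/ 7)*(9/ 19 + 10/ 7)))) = 36306207/ 4377406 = 8.29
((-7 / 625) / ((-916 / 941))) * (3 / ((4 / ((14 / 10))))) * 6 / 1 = 0.07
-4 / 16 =-1 / 4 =-0.25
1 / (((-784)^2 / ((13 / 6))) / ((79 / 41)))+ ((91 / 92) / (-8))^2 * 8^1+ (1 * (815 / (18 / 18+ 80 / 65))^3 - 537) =95130768746088831730043 / 1950818647174656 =48764537.33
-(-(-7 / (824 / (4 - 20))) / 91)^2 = -4 / 1792921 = -0.00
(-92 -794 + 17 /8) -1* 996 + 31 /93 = -45109 /24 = -1879.54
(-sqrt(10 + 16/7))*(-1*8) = 8*sqrt(602)/7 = 28.04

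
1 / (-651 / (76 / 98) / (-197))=7486 / 31899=0.23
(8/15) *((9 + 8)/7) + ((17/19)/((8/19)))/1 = 2873/840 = 3.42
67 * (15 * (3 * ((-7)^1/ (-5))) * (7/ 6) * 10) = 49245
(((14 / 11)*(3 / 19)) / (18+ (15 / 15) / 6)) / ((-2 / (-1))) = 126 / 22781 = 0.01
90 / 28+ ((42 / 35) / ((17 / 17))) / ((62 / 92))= 10839 / 2170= 4.99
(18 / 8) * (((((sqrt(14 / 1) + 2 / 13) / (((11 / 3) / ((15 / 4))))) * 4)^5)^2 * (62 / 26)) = 138076200883100945673338906250000 * sqrt(14) / 325063112540091870659 + 189596054175255163247739029296875000 / 46484025093233137504237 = 5668069671974.19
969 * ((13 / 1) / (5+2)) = 12597 / 7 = 1799.57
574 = 574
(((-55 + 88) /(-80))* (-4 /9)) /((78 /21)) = 0.05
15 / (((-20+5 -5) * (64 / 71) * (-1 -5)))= 71 / 512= 0.14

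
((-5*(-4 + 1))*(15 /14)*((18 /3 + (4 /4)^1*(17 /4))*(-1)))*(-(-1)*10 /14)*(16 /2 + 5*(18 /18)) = -599625 /392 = -1529.66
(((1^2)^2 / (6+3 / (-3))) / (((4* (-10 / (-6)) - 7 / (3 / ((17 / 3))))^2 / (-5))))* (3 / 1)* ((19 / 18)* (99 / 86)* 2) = -50787 / 299366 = -0.17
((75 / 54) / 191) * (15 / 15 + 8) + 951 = 363307 / 382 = 951.07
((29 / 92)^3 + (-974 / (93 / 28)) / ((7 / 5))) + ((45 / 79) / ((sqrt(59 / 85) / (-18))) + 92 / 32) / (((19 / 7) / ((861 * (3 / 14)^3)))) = -965362309003 / 4815795936 - 1345005 * sqrt(5015) / 2479652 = -238.87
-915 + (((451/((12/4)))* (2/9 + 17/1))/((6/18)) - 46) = 6806.22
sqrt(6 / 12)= 0.71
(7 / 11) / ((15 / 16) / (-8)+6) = 896 / 8283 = 0.11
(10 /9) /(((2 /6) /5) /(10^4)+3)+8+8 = 22100048 /1350003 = 16.37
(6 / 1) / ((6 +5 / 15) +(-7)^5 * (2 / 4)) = -36 / 50383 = -0.00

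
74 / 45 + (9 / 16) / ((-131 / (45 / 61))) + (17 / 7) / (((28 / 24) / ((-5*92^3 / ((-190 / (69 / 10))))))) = 1576590109425133 / 5356527120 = 294330.65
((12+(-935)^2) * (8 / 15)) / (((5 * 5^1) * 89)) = 6993896 / 33375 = 209.55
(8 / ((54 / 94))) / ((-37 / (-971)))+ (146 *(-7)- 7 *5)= -690847 / 999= -691.54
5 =5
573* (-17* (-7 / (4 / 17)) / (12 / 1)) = 386393 / 16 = 24149.56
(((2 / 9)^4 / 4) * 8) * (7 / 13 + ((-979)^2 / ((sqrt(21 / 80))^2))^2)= 2445705002240713184 / 37614213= 65020767608.26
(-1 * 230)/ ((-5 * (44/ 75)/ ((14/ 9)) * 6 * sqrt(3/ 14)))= 43.91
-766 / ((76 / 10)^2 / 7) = -67025 / 722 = -92.83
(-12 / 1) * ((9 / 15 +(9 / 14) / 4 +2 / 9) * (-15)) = 2477 / 14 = 176.93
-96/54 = -16/9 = -1.78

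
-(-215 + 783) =-568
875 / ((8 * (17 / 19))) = 16625 / 136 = 122.24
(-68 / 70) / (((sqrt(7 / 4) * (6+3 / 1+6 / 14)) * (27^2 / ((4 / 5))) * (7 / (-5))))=136 * sqrt(7) / 5893965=0.00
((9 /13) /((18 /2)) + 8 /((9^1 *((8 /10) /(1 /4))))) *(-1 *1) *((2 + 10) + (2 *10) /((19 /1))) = -10292 /2223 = -4.63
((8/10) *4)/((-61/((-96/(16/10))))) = 192/61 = 3.15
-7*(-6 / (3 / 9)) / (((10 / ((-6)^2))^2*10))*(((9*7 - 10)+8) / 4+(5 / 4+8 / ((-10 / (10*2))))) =10206 / 125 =81.65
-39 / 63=-13 / 21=-0.62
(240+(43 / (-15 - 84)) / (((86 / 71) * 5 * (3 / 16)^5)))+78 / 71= -583897178 / 8540235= -68.37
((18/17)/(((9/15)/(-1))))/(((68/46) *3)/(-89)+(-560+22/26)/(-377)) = -100323470/81485199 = -1.23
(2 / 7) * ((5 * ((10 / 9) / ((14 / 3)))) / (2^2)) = 25 / 294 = 0.09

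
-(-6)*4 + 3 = 27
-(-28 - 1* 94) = 122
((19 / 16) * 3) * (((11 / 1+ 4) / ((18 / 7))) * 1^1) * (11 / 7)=1045 / 32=32.66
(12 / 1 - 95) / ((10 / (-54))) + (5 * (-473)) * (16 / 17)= -151103 / 85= -1777.68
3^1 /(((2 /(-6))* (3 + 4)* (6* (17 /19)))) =-57 /238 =-0.24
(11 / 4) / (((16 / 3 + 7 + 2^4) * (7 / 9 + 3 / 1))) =297 / 11560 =0.03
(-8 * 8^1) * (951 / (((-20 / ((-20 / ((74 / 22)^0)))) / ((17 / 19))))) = -1034688 / 19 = -54457.26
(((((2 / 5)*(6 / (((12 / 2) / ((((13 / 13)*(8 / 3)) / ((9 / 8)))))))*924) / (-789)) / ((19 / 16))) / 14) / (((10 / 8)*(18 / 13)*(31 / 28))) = -32800768 / 941060025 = -0.03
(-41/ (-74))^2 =1681/ 5476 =0.31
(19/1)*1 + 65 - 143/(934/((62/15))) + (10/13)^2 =83.96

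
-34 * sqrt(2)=-48.08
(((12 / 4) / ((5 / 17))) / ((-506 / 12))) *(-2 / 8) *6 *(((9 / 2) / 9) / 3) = 153 / 2530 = 0.06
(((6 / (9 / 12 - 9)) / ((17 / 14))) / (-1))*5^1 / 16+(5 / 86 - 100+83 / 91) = -144652399 / 1463462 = -98.84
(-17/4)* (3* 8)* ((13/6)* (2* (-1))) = 442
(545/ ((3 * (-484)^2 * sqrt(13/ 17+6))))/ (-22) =-0.00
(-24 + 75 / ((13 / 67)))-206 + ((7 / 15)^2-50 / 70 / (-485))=311332573 / 1986075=156.76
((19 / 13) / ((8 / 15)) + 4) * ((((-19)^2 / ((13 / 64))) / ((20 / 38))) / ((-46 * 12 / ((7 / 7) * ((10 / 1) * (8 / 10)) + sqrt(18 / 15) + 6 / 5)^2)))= -5159154607 / 1457625 -9616318 * sqrt(30) / 63375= -4370.52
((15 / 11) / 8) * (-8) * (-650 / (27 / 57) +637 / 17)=1021085 / 561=1820.12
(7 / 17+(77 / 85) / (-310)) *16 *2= 172368 / 13175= 13.08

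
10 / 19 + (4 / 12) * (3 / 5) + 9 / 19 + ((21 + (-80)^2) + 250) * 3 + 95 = 100546 / 5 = 20109.20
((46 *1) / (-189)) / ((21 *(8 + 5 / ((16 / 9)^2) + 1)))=-11776 / 10752021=-0.00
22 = 22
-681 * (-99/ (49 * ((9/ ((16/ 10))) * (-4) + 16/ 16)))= -134838/ 2107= -64.00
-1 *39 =-39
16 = 16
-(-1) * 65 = 65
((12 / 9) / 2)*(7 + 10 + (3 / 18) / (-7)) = 713 / 63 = 11.32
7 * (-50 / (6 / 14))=-2450 / 3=-816.67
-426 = -426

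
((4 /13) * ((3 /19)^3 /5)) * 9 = 972 /445835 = 0.00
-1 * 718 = -718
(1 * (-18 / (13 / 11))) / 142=-99 / 923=-0.11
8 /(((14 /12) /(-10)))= -68.57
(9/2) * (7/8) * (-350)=-11025/8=-1378.12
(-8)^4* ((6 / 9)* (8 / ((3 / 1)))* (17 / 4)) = 278528 / 9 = 30947.56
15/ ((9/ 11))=55/ 3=18.33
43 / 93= 0.46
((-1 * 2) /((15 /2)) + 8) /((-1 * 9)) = -116 /135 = -0.86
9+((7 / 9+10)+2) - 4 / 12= 193 / 9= 21.44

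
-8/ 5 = -1.60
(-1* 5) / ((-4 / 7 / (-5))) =-175 / 4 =-43.75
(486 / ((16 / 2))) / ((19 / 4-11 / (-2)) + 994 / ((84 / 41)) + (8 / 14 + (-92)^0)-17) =0.13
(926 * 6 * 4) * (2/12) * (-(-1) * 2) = 7408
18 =18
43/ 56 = 0.77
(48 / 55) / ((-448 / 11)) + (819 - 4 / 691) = 79227427 / 96740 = 818.97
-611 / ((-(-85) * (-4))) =611 / 340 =1.80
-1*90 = -90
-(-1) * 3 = 3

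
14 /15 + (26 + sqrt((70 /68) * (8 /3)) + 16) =2 * sqrt(1785) /51 + 644 /15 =44.59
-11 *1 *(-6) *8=528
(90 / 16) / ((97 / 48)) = 270 / 97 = 2.78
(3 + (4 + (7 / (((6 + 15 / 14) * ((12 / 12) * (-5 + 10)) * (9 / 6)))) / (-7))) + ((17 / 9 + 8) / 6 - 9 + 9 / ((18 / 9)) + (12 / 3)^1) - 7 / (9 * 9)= 35831 / 4455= 8.04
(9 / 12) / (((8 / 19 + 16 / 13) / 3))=741 / 544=1.36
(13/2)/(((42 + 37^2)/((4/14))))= 13/9877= 0.00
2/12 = 0.17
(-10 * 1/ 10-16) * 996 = -16932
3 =3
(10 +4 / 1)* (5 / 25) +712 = 3574 / 5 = 714.80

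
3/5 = 0.60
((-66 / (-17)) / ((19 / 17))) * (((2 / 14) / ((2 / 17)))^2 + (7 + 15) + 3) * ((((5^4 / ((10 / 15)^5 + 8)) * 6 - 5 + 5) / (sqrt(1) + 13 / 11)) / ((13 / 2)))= 286072813125 / 95662112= 2990.45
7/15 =0.47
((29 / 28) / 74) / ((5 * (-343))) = -29 / 3553480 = -0.00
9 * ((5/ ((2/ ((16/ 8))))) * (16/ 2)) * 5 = 1800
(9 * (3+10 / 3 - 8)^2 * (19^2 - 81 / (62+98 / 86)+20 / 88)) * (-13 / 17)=-465822045 / 67694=-6881.29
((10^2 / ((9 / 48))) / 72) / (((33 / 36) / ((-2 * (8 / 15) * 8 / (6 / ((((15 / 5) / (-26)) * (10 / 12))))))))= 12800 / 11583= 1.11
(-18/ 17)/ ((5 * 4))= -9/ 170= -0.05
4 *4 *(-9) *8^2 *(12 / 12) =-9216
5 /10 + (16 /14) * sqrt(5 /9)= 1 /2 + 8 * sqrt(5) /21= 1.35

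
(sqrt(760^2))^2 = 577600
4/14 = 2/7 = 0.29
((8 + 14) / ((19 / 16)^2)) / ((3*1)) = 5632 / 1083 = 5.20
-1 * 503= -503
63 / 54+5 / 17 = 149 / 102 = 1.46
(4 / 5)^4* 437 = 111872 / 625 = 179.00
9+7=16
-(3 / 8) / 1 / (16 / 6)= -9 / 64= -0.14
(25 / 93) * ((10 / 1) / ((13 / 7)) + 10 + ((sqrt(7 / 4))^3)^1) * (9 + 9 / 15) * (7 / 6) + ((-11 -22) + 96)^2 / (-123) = 245 * sqrt(7) / 93 + 696493 / 49569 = 21.02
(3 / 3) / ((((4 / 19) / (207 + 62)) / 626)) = 1599743 / 2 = 799871.50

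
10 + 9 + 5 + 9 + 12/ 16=135/ 4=33.75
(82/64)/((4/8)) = 41/16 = 2.56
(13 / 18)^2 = 0.52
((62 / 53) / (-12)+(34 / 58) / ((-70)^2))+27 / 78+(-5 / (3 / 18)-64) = -27536671261 / 293720700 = -93.75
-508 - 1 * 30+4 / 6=-1612 / 3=-537.33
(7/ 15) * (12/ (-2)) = -14/ 5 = -2.80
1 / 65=0.02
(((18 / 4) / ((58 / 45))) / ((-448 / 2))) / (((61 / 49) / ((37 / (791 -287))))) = -1665 / 1811456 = -0.00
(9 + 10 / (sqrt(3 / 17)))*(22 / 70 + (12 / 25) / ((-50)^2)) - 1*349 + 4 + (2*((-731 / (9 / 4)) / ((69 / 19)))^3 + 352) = -37509216111613126471 / 26193459796875 + 68792*sqrt(51) / 65625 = -1431999.45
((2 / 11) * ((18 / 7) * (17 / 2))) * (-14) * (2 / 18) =-68 / 11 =-6.18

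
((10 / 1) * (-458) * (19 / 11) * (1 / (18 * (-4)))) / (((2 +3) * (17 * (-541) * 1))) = -4351 / 1821006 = -0.00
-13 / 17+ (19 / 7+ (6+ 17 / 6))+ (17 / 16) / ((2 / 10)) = 91937 / 5712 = 16.10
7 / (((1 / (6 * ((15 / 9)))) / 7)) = 490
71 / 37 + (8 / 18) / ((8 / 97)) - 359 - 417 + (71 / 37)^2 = -18851375 / 24642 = -765.01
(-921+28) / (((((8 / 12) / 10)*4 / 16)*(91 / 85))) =-4554300 / 91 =-50047.25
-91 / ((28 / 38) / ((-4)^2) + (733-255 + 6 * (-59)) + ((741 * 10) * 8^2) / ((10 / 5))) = -1976 / 5151585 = -0.00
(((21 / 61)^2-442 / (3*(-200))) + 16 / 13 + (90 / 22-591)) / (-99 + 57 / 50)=93355843937 / 15621479874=5.98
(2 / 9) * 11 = 2.44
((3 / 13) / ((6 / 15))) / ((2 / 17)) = 255 / 52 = 4.90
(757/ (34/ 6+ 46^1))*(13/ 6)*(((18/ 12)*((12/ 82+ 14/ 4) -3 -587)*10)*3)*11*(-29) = 43821195561/ 164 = 267202411.96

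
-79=-79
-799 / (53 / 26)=-391.96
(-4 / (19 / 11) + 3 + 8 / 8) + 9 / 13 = 587 / 247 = 2.38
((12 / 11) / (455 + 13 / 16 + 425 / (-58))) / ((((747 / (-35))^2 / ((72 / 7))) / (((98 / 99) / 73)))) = 254643200 / 341895983348403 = 0.00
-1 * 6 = -6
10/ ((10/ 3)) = 3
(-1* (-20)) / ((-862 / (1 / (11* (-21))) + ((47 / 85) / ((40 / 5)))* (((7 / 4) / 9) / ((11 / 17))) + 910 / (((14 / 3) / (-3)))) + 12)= 316800 / 3145016489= 0.00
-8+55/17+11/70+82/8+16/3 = 78367/7140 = 10.98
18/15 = 6/5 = 1.20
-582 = -582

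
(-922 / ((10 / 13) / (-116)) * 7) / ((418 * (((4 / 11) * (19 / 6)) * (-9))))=-1216579 / 5415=-224.67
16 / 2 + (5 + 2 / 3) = 41 / 3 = 13.67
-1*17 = -17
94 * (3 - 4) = -94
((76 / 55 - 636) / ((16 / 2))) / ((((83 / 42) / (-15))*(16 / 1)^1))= 274869 / 7304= 37.63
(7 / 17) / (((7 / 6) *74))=3 / 629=0.00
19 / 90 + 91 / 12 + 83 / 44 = 4792 / 495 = 9.68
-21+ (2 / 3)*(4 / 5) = -307 / 15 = -20.47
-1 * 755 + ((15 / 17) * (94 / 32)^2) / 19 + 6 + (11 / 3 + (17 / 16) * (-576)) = -336606131 / 248064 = -1356.93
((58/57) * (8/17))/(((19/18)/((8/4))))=5568/6137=0.91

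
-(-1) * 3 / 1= 3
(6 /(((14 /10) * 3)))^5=100000 /16807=5.95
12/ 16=3/ 4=0.75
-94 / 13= -7.23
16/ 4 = 4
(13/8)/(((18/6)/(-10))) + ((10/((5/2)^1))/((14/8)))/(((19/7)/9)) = 493/228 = 2.16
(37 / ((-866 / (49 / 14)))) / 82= -259 / 142024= -0.00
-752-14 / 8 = -3015 / 4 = -753.75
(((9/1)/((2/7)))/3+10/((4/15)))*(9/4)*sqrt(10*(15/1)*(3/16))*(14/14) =405*sqrt(2) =572.76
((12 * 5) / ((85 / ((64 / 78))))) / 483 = 128 / 106743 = 0.00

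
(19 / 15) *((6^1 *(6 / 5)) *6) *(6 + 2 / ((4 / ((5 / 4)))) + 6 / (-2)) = 4959 / 25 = 198.36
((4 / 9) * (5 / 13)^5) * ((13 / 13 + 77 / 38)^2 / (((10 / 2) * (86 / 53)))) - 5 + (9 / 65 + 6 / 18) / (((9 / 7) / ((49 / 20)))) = -31876103289341 / 7780834672650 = -4.10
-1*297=-297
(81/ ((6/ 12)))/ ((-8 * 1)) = -20.25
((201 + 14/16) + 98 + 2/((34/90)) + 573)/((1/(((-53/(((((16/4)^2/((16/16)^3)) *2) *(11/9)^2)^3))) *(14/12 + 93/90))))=-3363938093763/3588577034240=-0.94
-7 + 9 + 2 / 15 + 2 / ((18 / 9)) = 47 / 15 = 3.13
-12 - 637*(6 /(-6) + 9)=-5108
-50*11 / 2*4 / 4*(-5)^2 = -6875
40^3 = 64000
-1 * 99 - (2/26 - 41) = -755/13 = -58.08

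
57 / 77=0.74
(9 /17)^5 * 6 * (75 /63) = 2952450 /9938999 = 0.30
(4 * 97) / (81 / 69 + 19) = 2231 / 116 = 19.23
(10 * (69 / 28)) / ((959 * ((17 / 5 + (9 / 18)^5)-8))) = -27600 / 4907203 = -0.01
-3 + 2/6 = -8/3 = -2.67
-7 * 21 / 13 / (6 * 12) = -49 / 312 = -0.16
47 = 47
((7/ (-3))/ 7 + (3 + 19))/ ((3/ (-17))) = -1105/ 9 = -122.78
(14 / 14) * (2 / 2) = 1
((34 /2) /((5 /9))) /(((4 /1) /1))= 153 /20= 7.65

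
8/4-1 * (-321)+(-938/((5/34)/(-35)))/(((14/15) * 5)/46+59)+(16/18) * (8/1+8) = 75505627/18351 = 4114.52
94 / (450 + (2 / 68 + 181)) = 3196 / 21455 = 0.15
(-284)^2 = 80656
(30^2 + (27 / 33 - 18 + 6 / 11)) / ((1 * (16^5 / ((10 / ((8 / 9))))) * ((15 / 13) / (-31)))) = -11747853 / 46137344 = -0.25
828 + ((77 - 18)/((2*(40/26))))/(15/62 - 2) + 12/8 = 1784533/2180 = 818.59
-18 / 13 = -1.38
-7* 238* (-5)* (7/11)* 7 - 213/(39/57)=5261693/143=36795.06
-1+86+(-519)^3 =-139798274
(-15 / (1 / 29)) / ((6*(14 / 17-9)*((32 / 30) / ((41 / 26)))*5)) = 303195 / 115648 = 2.62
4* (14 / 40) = 7 / 5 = 1.40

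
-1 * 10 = -10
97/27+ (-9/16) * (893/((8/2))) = -210791/1728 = -121.99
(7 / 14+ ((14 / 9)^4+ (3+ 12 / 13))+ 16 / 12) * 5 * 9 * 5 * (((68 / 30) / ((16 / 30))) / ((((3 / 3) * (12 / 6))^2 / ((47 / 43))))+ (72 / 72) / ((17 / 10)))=337772338975 / 73895328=4570.96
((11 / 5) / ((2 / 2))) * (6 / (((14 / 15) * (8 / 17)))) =1683 / 56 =30.05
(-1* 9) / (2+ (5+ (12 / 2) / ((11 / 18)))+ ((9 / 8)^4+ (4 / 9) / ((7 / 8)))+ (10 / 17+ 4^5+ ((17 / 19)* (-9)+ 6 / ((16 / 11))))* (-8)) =8251600896 / 7468942881601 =0.00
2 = 2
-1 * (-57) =57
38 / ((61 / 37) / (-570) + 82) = 0.46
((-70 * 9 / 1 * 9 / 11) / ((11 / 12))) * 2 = -1124.63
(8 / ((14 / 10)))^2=1600 / 49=32.65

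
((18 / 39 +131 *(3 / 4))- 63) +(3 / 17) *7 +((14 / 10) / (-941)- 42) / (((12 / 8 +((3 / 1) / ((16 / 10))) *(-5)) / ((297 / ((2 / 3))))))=10036326789 / 4159220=2413.03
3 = 3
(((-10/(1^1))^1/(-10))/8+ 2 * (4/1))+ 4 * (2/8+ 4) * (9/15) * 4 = 1957/40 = 48.92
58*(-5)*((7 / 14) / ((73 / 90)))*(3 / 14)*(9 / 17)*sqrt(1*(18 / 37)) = -528525*sqrt(74) / 321419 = -14.15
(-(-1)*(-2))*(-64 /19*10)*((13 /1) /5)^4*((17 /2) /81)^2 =528264256 /15582375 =33.90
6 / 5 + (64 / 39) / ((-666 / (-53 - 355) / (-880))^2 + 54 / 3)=16228304502314 / 12568700258595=1.29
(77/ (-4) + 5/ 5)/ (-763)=73/ 3052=0.02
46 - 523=-477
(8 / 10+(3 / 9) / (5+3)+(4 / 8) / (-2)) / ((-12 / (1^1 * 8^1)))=-71 / 180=-0.39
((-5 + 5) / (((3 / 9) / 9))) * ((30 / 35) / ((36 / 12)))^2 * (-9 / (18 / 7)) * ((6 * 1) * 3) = 0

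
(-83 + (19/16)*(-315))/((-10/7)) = 51191/160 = 319.94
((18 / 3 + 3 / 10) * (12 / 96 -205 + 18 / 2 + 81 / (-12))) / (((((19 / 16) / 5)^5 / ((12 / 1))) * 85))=-10039099392000 / 42093683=-238494.20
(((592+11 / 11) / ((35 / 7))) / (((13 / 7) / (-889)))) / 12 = -4731.08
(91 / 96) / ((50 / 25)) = 91 / 192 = 0.47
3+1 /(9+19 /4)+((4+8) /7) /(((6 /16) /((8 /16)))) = 2063 /385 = 5.36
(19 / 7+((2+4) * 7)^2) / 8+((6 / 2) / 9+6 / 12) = 37241 / 168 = 221.67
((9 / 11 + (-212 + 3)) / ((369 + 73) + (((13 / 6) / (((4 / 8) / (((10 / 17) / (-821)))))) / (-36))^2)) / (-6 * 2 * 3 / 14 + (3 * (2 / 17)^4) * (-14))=126750486262367780820 / 694161203092866023801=0.18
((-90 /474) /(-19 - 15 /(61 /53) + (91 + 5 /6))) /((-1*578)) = 2745 /499702097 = 0.00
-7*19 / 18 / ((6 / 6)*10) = -133 / 180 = -0.74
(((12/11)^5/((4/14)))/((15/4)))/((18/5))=64512/161051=0.40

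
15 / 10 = 3 / 2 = 1.50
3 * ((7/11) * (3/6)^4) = 21/176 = 0.12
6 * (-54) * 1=-324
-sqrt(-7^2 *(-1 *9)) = -21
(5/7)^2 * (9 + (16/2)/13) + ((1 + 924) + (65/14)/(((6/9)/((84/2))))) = 1557345/1274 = 1222.41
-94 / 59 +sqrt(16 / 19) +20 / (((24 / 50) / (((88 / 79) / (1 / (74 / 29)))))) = 4* sqrt(19) / 19 +47379938 / 405507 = 117.76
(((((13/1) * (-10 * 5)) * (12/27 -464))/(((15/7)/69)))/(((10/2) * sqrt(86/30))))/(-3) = -17463992 * sqrt(645)/1161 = -382024.45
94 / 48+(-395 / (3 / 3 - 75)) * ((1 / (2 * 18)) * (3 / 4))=7351 / 3552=2.07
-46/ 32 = -23/ 16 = -1.44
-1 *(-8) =8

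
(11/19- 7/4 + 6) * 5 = 1835/76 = 24.14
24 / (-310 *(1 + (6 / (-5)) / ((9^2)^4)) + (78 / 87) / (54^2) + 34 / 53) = -0.08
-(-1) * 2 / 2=1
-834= -834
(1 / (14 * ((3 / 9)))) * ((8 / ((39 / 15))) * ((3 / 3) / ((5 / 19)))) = 228 / 91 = 2.51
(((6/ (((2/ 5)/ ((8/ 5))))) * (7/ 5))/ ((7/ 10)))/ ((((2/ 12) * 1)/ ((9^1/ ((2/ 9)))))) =11664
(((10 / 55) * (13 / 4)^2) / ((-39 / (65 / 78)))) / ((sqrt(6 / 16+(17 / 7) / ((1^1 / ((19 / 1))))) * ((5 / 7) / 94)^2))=-1407133 * sqrt(36470) / 2578950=-104.20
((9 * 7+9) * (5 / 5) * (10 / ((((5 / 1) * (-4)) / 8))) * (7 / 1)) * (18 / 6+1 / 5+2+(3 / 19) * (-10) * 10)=2028096 / 95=21348.38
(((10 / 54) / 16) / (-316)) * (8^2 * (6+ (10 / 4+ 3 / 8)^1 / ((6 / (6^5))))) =-6220 / 711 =-8.75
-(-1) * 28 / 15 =28 / 15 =1.87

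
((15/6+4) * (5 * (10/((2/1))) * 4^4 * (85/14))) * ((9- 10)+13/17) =-416000/7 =-59428.57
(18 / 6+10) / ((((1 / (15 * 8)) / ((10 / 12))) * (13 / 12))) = 1200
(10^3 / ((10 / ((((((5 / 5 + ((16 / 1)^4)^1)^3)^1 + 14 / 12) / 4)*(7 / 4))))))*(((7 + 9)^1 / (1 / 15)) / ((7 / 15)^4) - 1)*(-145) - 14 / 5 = -371859931462970853860849623 / 41160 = -9034497848954588286220.84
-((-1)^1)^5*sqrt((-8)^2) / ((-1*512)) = -1 / 64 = -0.02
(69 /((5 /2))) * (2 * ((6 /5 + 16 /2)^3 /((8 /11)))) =36939012 /625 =59102.42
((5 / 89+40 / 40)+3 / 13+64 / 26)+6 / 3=5.75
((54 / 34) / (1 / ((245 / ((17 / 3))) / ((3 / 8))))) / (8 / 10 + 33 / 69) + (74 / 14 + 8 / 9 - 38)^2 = 1326103825 / 1147041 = 1156.11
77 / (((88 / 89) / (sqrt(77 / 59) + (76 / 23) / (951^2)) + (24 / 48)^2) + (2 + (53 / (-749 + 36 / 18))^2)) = 228293816535756751779603111332920788 / 5700927861606747857603203791893941 - 1300000542885238737964757143522176 *sqrt(4543) / 5700927861606747857603203791893941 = 24.68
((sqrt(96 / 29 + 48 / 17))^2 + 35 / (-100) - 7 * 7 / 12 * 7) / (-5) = 168602 / 36975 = 4.56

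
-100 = -100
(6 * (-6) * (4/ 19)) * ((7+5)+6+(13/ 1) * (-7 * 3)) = 36720/ 19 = 1932.63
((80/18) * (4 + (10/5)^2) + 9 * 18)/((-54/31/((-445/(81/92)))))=1128265460/19683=57321.82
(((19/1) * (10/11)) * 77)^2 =1768900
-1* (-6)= 6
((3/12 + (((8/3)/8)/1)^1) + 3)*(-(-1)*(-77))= -3311/12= -275.92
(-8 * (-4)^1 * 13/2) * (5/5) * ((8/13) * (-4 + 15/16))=-392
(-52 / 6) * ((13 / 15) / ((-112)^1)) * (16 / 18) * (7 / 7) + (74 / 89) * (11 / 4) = 1183927 / 504630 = 2.35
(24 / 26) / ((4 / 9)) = 27 / 13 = 2.08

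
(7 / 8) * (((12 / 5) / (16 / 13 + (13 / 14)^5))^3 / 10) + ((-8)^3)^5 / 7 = -1973728573764752081378362348826918912 / 392677180126205868648125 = -5026338869832.97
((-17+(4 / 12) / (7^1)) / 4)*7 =-89 / 3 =-29.67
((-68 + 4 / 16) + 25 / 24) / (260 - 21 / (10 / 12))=-8005 / 28176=-0.28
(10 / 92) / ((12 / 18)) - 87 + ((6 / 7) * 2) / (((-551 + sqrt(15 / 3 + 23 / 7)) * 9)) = -1756332719 / 20225556 - 4 * sqrt(406) / 44628129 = -86.84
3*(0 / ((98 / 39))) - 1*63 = -63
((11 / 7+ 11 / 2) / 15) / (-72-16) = -3 / 560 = -0.01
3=3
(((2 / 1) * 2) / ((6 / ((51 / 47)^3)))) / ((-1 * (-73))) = 88434 / 7579079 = 0.01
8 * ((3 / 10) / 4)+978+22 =5003 / 5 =1000.60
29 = 29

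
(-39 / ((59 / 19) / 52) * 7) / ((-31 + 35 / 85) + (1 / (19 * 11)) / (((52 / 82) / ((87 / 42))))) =116277297136 / 777606371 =149.53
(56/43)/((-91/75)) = -600/559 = -1.07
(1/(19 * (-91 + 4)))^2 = 1/2732409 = 0.00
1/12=0.08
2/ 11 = 0.18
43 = 43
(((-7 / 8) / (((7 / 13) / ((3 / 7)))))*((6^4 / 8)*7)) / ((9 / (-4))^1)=351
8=8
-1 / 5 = -0.20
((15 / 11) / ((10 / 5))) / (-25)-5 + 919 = 100537 / 110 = 913.97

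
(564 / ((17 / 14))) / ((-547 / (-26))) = 205296 / 9299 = 22.08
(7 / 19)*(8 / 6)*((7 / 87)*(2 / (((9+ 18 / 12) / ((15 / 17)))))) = 560 / 84303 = 0.01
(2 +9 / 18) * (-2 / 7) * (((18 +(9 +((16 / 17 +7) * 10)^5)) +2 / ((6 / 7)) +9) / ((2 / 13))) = -874386530925931075 / 59633994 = -14662551881.50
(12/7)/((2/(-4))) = -24/7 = -3.43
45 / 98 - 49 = -48.54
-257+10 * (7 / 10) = -250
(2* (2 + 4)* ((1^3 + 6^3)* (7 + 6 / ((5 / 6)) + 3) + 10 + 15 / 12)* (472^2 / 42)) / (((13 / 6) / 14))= 100083038592 / 65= 1539739055.26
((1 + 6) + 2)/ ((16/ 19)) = 171/ 16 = 10.69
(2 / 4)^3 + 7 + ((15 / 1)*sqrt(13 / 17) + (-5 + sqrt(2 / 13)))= sqrt(26) / 13 + 17 / 8 + 15*sqrt(221) / 17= 15.63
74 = 74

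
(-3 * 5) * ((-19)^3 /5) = 20577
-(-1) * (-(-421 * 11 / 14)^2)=-21446161 / 196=-109419.19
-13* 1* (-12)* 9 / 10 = 702 / 5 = 140.40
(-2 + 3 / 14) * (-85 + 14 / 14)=150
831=831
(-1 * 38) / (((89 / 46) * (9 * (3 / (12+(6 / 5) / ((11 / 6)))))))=-405536 / 44055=-9.21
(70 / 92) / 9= 35 / 414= 0.08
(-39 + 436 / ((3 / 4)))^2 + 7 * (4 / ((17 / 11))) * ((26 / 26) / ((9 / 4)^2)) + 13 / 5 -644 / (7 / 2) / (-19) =38478095134 / 130815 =294141.31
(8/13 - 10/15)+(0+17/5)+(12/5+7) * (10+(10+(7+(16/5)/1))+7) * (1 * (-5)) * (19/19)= -68057/39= -1745.05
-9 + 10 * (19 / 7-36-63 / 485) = -233003 / 679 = -343.16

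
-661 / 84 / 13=-661 / 1092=-0.61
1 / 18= 0.06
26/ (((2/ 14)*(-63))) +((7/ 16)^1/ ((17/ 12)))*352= 16190/ 153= 105.82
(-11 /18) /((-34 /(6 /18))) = 11 /1836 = 0.01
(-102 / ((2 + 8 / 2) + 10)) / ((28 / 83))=-4233 / 224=-18.90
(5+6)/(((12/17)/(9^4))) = 408969/4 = 102242.25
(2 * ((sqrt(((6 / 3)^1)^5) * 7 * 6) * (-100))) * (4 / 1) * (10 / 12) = -112000 * sqrt(2) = -158391.92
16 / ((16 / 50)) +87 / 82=4187 / 82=51.06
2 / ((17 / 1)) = 2 / 17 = 0.12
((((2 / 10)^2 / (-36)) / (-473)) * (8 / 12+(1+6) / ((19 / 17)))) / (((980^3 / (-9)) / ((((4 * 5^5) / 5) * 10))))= -395 / 101501910048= -0.00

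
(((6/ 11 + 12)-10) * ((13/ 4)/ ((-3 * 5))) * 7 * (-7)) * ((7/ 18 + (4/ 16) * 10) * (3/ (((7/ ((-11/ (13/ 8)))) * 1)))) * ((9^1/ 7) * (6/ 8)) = -1092/ 5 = -218.40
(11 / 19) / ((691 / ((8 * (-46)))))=-4048 / 13129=-0.31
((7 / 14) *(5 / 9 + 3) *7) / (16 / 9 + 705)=112 / 6361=0.02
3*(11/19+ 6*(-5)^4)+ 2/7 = 1496519/133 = 11252.02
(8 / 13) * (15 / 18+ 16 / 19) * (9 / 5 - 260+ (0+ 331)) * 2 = 42784 / 285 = 150.12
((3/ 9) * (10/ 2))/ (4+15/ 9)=5/ 17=0.29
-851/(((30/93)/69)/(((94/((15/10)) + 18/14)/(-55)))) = 814882709/3850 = 211657.85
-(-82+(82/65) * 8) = 4674/65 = 71.91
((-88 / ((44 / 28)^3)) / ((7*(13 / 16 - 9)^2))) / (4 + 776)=-25088 / 404913795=-0.00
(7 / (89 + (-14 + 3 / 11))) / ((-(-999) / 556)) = 10703 / 206793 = 0.05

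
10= 10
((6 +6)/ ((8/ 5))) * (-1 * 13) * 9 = -1755/ 2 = -877.50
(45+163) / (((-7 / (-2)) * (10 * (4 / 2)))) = 104 / 35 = 2.97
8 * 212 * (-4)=-6784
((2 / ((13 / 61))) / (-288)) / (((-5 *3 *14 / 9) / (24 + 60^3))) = 549061 / 1820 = 301.68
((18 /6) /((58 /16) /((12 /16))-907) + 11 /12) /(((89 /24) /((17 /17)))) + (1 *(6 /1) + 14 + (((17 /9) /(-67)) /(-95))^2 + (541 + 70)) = 997949834044665998 /1580919908642325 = 631.25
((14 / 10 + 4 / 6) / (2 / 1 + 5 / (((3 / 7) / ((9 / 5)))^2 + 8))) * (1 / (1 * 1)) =0.79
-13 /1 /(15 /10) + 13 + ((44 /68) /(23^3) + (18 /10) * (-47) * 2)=-511512682 /3102585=-164.87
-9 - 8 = -17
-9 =-9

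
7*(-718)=-5026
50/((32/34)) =425/8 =53.12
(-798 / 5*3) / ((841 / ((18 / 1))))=-43092 / 4205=-10.25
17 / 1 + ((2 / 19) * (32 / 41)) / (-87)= 1152077 / 67773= 17.00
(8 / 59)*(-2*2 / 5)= -32 / 295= -0.11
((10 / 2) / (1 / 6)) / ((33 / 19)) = 17.27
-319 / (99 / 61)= -1769 / 9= -196.56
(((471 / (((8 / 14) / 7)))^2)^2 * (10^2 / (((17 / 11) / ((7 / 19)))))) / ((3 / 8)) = 182044443563378601975 / 2584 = 70450636053939087.45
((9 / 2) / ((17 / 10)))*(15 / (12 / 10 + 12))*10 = 5625 / 187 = 30.08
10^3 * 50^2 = 2500000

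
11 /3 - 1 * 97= -280 /3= -93.33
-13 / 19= -0.68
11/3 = 3.67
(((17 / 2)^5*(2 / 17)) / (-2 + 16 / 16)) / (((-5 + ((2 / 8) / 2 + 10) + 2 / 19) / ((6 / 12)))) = -1586899 / 3180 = -499.02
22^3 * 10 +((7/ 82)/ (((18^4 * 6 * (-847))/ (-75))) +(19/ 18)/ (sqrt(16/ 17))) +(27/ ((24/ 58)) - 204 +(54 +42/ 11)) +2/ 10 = 19 * sqrt(17)/ 72 +1108224849395789/ 10415718720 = 106400.36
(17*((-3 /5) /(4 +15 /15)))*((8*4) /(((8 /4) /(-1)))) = 816 /25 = 32.64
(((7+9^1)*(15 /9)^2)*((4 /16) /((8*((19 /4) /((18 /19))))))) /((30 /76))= 40 /57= 0.70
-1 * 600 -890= -1490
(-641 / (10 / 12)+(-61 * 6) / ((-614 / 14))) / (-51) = 14.92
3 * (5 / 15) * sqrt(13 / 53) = sqrt(689) / 53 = 0.50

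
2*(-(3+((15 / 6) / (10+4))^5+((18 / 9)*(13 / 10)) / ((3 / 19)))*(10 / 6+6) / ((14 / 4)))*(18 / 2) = -115585909613 / 150590720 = -767.55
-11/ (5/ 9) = -99/ 5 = -19.80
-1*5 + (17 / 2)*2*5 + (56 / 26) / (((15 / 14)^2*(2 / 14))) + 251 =1006591 / 2925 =344.13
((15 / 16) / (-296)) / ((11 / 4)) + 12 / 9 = 52051 / 39072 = 1.33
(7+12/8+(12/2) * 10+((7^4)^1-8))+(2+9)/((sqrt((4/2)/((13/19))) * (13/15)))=165 * sqrt(494)/494+4923/2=2468.92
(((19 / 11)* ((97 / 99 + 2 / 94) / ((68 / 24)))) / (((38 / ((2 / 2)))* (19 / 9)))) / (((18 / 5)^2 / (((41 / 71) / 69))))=140425 / 28584988938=0.00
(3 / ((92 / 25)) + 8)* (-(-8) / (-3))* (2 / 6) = -7.84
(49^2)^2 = 5764801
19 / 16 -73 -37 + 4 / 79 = -137475 / 1264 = -108.76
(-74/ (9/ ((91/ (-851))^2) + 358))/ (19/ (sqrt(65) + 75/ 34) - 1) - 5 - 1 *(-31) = 8826498874596/ 339877914101 - 1922772488 *sqrt(65)/ 339877914101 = 25.92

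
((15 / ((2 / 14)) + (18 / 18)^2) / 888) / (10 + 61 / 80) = 1060 / 95571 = 0.01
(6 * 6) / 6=6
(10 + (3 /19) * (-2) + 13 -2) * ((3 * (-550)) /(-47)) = 648450 /893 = 726.15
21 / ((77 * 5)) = 3 / 55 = 0.05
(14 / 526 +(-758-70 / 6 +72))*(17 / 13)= -9357446 / 10257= -912.30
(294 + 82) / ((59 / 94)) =35344 / 59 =599.05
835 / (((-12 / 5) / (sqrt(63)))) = -4175*sqrt(7) / 4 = -2761.50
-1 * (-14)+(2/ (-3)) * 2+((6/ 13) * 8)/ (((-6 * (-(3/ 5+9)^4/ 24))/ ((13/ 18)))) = 6304369/ 497664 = 12.67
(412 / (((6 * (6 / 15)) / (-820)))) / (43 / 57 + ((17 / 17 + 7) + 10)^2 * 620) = -8023700 / 11450203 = -0.70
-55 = -55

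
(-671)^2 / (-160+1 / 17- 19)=-7654097 / 3042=-2516.14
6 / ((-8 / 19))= -57 / 4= -14.25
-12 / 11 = -1.09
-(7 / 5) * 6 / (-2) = 21 / 5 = 4.20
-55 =-55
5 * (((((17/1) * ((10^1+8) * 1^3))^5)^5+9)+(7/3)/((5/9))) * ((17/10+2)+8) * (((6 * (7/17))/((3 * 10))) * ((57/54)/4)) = 600856362064675809796627732005964912322941682716199850193201454817/3400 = 176722459430787002881361100000000000000000000000000000000000000.00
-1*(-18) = 18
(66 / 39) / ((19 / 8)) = 176 / 247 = 0.71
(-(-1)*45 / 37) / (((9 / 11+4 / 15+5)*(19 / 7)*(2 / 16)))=103950 / 176453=0.59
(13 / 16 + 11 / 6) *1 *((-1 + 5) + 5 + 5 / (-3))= 1397 / 72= 19.40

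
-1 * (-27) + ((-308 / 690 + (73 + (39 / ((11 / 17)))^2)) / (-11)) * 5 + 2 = -152016725 / 91839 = -1655.25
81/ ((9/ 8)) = 72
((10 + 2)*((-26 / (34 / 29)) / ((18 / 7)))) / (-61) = 5278 / 3111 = 1.70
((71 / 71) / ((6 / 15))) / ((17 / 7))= 35 / 34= 1.03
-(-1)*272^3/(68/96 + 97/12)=482967552/211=2288945.74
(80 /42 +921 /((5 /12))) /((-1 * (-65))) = 232292 /6825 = 34.04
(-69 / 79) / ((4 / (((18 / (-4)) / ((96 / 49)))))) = 10143 / 20224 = 0.50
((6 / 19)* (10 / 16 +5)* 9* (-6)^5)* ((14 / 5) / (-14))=472392 / 19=24862.74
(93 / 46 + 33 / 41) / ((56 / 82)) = 5331 / 1288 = 4.14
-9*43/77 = -387/77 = -5.03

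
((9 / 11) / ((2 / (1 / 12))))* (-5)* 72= -135 / 11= -12.27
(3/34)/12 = 1/136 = 0.01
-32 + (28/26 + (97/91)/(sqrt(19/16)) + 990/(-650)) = -2109/65 + 388 * sqrt(19)/1729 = -31.47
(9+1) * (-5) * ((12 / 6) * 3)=-300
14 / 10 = 7 / 5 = 1.40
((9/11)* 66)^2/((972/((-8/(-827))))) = 24/827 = 0.03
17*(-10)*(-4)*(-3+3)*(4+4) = 0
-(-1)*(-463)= -463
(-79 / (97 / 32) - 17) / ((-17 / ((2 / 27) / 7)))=8354 / 311661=0.03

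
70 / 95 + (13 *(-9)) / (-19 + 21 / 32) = 79354 / 11153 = 7.12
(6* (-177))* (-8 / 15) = 2832 / 5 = 566.40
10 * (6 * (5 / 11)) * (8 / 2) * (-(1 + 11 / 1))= -14400 / 11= -1309.09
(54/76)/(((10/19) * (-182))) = -27/3640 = -0.01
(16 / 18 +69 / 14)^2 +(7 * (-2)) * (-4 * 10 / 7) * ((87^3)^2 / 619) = 56042158484.12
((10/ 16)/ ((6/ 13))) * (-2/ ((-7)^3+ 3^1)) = 13/ 1632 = 0.01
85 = 85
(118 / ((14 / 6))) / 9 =118 / 21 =5.62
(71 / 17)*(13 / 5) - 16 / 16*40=-2477 / 85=-29.14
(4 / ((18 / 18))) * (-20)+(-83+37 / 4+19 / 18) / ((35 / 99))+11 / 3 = -281.95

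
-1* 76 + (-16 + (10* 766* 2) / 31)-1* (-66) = 14514 / 31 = 468.19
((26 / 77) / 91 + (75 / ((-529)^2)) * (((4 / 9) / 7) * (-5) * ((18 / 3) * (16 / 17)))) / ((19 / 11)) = 435926 / 233107553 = 0.00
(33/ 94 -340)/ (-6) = 31927/ 564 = 56.61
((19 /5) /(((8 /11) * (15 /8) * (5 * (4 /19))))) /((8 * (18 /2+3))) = 3971 /144000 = 0.03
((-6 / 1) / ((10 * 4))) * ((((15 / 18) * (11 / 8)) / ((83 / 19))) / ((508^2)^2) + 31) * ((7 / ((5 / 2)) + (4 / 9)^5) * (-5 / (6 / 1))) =3420801907977559429387 / 313340636831403294720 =10.92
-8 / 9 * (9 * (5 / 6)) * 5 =-100 / 3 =-33.33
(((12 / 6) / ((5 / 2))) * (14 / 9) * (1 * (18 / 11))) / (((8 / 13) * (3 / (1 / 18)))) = 0.06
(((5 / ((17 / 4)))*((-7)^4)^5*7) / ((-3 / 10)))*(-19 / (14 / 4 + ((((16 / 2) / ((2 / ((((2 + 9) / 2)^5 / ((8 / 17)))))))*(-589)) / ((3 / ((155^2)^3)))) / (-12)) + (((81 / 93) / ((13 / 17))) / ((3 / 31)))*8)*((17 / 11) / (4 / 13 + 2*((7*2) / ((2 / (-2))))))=257378131748955669093392125070756787334440 / 22362370107915367242439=11509429926564640144.00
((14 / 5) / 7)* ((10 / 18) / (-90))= -1 / 405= -0.00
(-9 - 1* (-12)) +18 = 21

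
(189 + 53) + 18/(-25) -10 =5782/25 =231.28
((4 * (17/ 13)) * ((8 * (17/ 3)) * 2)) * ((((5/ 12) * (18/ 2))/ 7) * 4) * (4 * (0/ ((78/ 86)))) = 0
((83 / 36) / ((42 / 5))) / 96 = 415 / 145152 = 0.00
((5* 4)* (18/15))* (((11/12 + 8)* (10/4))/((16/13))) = 6955/16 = 434.69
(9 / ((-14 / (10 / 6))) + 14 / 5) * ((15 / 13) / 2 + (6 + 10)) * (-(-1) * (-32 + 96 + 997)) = 55332211 / 1820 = 30402.31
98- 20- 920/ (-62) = 2878/ 31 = 92.84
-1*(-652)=652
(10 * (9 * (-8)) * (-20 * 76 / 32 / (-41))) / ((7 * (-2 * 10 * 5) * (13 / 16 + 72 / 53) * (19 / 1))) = 0.03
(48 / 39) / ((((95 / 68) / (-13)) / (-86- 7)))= 101184 / 95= 1065.09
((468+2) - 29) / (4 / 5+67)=6.50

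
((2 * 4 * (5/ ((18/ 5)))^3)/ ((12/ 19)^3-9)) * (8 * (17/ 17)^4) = -857375000/ 43742187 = -19.60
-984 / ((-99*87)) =328 / 2871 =0.11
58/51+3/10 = 733/510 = 1.44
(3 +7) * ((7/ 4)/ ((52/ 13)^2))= 35/ 32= 1.09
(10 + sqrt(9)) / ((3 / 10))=130 / 3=43.33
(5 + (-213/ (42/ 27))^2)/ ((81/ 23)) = 84544987/ 15876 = 5325.33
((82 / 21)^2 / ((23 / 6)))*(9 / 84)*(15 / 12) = 8405 / 15778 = 0.53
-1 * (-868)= 868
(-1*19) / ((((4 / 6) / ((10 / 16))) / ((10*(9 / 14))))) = -12825 / 112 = -114.51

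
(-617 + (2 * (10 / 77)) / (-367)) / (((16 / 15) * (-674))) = 261537345 / 304745056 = 0.86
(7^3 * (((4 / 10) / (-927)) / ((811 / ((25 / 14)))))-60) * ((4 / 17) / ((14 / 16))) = -1443458080 / 89463843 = -16.13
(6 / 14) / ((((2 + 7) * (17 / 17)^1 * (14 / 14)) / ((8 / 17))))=8 / 357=0.02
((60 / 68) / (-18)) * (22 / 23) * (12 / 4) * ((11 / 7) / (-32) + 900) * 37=-4683.89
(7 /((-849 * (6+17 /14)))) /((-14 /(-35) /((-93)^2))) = -706335 /28583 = -24.71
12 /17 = 0.71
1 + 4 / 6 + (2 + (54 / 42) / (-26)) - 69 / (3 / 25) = -311975 / 546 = -571.38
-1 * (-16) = 16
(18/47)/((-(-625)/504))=9072/29375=0.31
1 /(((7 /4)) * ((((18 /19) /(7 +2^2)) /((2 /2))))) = 418 /63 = 6.63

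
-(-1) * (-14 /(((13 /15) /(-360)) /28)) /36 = 58800 /13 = 4523.08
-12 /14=-6 /7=-0.86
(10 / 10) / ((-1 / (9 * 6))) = -54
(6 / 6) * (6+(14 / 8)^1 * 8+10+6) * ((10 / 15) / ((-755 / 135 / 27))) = -115.87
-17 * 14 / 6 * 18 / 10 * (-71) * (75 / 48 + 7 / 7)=1039227 / 80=12990.34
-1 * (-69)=69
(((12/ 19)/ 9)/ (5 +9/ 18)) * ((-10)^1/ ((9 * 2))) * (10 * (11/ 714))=-200/ 183141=-0.00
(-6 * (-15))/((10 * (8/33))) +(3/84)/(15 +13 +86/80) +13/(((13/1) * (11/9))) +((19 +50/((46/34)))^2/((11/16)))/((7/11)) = 389527289881/54139976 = 7194.82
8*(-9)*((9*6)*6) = -23328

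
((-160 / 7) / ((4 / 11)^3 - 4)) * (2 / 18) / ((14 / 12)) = 21296 / 38661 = 0.55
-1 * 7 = -7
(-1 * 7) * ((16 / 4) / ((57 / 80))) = -2240 / 57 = -39.30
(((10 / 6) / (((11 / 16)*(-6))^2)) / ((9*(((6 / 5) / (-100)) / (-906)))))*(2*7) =338240000 / 29403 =11503.59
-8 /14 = -4 /7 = -0.57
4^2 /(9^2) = 0.20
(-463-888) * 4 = -5404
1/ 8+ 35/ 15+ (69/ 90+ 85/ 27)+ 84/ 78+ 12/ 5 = 27659/ 2808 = 9.85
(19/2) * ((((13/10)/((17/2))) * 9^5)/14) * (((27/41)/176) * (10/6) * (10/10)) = 131265927/3434816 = 38.22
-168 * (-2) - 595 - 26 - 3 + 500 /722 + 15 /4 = -409457 /1444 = -283.56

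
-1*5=-5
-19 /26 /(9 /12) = -38 /39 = -0.97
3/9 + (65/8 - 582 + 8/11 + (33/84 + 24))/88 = -959891/162624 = -5.90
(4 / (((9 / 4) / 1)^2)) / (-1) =-64 / 81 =-0.79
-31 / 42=-0.74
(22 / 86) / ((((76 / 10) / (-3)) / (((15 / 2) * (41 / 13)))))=-101475 / 42484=-2.39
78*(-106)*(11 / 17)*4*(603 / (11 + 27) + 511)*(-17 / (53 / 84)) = 5771814048 / 19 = 303779686.74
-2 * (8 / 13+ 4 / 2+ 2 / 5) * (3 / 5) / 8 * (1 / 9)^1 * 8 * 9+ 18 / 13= -726 / 325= -2.23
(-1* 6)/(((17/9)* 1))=-54/17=-3.18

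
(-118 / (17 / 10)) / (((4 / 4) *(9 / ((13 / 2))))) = -7670 / 153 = -50.13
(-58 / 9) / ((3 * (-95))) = 58 / 2565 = 0.02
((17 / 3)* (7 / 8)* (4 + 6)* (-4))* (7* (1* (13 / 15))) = -10829 / 9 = -1203.22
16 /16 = 1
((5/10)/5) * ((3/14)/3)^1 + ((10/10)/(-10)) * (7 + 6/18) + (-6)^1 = -6.73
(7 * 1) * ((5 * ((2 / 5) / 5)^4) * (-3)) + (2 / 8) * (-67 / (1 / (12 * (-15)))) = 235546539 / 78125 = 3015.00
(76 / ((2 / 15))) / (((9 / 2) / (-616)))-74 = -234302 / 3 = -78100.67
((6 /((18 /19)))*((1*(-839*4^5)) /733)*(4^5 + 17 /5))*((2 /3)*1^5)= -167708502016 /32985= -5084386.90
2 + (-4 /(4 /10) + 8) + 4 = 4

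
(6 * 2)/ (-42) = -2/ 7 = -0.29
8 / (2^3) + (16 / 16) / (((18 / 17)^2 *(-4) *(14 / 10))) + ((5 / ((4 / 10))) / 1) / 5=30307 / 9072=3.34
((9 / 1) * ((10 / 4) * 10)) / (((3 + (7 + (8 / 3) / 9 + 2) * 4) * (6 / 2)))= 405 / 217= 1.87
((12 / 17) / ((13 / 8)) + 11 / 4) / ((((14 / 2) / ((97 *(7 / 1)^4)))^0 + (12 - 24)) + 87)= 2815 / 67184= 0.04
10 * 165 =1650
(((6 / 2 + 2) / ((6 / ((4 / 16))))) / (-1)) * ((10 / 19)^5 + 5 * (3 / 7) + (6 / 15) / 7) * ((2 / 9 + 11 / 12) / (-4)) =1137220649 / 8557398144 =0.13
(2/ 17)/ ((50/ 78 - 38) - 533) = -39/ 189074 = -0.00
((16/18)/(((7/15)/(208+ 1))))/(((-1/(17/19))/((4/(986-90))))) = -935/588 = -1.59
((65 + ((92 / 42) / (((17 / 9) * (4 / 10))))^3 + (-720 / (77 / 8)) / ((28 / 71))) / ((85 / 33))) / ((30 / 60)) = -2231456736 / 28647703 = -77.89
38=38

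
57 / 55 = 1.04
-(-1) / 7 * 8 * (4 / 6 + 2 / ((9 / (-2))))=16 / 63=0.25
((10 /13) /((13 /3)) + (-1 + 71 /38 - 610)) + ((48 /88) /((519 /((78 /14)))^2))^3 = -16417149342167874153096148405 /26959585802195188642502002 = -608.95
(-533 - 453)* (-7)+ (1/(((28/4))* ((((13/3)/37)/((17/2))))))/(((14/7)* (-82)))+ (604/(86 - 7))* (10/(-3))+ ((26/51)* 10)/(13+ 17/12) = 143068929234473/20804563416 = 6876.81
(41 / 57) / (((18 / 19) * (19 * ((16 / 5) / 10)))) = 1025 / 8208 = 0.12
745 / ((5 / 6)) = 894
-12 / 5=-2.40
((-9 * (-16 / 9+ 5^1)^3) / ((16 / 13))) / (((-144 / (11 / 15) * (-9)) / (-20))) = 3487627 / 1259712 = 2.77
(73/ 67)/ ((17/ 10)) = 730/ 1139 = 0.64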